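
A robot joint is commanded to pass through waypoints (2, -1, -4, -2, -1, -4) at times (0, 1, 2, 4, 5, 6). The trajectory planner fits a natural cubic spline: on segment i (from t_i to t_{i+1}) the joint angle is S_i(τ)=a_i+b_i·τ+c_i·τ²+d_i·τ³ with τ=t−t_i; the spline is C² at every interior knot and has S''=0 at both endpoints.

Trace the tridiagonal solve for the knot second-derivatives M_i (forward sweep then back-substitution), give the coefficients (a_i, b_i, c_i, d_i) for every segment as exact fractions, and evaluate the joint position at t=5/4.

  seg 0: a=2 b=-437/155 c=0 d=-28/155
  seg 1: a=-1 b=-521/155 c=-84/155 d=28/31
  seg 2: a=-4 b=-269/155 c=336/155 d=-2/5
  seg 3: a=-2 b=331/155 c=-36/155 d=-28/31
  seg 4: a=-1 b=-161/155 c=-456/155 d=152/155
S(5/4) = -4613/2480

Δ: Δ0=-3, Δ1=-3, Δ2=1, Δ3=1, Δ4=-3
row 1: diag=4, rhs=0; c'=1/4, d'=0
row 2: denom=6−1·1/4=23/4; d'=(24−1·0)/(23/4)=96/23
row 3: denom=6−2·8/23=122/23; d'=(0−2·96/23)/(122/23)=-96/61
row 4: denom=4−1·23/122=465/122; d'=(-24−1·-96/61)/(465/122)=-912/155
back: M4=-912/155
back: M3=-96/61−23/122·-912/155=-72/155
back: M2=96/23−8/23·-72/155=672/155
back: M1=0−1/4·672/155=-168/155
M: M0=0, M1=-168/155, M2=672/155, M3=-72/155, M4=-912/155, M5=0
seg 0: a=2, c=M0/2=0, d=(M1−M0)/(6·1)=-28/155, b=Δ0−h0·(2M0+M1)/6=-437/155
seg 1: a=-1, c=M1/2=-84/155, d=(M2−M1)/(6·1)=28/31, b=Δ1−h1·(2M1+M2)/6=-521/155
seg 2: a=-4, c=M2/2=336/155, d=(M3−M2)/(6·2)=-2/5, b=Δ2−h2·(2M2+M3)/6=-269/155
seg 3: a=-2, c=M3/2=-36/155, d=(M4−M3)/(6·1)=-28/31, b=Δ3−h3·(2M3+M4)/6=331/155
seg 4: a=-1, c=M4/2=-456/155, d=(M5−M4)/(6·1)=152/155, b=Δ4−h4·(2M4+M5)/6=-161/155
t_q=5/4 → seg 1, τ=1/4; S=-1+-521/155·τ+-84/155·τ²+28/31·τ³=-4613/2480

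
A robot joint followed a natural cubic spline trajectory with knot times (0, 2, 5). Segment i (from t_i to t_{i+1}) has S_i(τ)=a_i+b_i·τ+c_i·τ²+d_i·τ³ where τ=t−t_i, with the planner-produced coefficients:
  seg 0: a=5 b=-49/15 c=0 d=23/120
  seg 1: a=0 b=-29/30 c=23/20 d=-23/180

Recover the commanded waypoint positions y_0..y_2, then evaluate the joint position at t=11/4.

y_0 = S_0(0) = a_0 = 5
y_1 = S_1(0) = a_1 = 0
y_2 = S_1(3) = 4
t_q=11/4 is in segment 1 (τ=3/4); S_1(τ)=-169/1280

y_0=5 y_1=0 y_2=4
S(11/4) = -169/1280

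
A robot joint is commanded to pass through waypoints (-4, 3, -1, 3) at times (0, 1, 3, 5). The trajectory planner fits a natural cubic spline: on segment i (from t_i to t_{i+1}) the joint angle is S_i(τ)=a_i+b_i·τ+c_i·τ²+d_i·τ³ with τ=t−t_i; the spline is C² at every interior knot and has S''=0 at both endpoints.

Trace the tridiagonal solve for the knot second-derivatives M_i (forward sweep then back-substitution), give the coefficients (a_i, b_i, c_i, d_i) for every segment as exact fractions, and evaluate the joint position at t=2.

Δ: Δ0=7, Δ1=-2, Δ2=2
row 1: diag=6, rhs=-54; c'=1/3, d'=-9
row 2: denom=8−2·1/3=22/3; d'=(24−2·-9)/(22/3)=63/11
back: M2=63/11
back: M1=-9−1/3·63/11=-120/11
M: M0=0, M1=-120/11, M2=63/11, M3=0
seg 0: a=-4, c=M0/2=0, d=(M1−M0)/(6·1)=-20/11, b=Δ0−h0·(2M0+M1)/6=97/11
seg 1: a=3, c=M1/2=-60/11, d=(M2−M1)/(6·2)=61/44, b=Δ1−h1·(2M1+M2)/6=37/11
seg 2: a=-1, c=M2/2=63/22, d=(M3−M2)/(6·2)=-21/44, b=Δ2−h2·(2M2+M3)/6=-20/11
t_q=2 → seg 1, τ=1; S=3+37/11·τ+-60/11·τ²+61/44·τ³=101/44

  seg 0: a=-4 b=97/11 c=0 d=-20/11
  seg 1: a=3 b=37/11 c=-60/11 d=61/44
  seg 2: a=-1 b=-20/11 c=63/22 d=-21/44
S(2) = 101/44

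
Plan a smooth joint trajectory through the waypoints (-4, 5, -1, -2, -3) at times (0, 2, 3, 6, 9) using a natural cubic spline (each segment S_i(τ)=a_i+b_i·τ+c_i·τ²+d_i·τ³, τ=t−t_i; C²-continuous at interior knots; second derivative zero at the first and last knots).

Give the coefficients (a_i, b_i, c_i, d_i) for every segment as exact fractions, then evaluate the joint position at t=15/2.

Δ: Δ0=9/2, Δ1=-6, Δ2=-1/3, Δ3=-1/3
row 1: diag=6, rhs=-63; c'=1/6, d'=-21/2
row 2: denom=8−1·1/6=47/6; d'=(34−1·-21/2)/(47/6)=267/47
row 3: denom=12−3·18/47=510/47; d'=(0−3·267/47)/(510/47)=-267/170
back: M3=-267/170
back: M2=267/47−18/47·-267/170=534/85
back: M1=-21/2−1/6·534/85=-1963/170
M: M0=0, M1=-1963/170, M2=534/85, M3=-267/170, M4=0
seg 0: a=-4, c=M0/2=0, d=(M1−M0)/(6·2)=-1963/2040, b=Δ0−h0·(2M0+M1)/6=2129/255
seg 1: a=5, c=M1/2=-1963/340, d=(M2−M1)/(6·1)=3031/1020, b=Δ1−h1·(2M1+M2)/6=-1631/510
seg 2: a=-1, c=M2/2=267/85, d=(M3−M2)/(6·3)=-89/204, b=Δ2−h2·(2M2+M3)/6=-5947/1020
seg 3: a=-2, c=M3/2=-267/340, d=(M4−M3)/(6·3)=89/1020, b=Δ3−h3·(2M3+M4)/6=631/510
t_q=15/2 → seg 3, τ=3/2; S=-2+631/510·τ+-267/340·τ²+89/1020·τ³=-4397/2720

  seg 0: a=-4 b=2129/255 c=0 d=-1963/2040
  seg 1: a=5 b=-1631/510 c=-1963/340 d=3031/1020
  seg 2: a=-1 b=-5947/1020 c=267/85 d=-89/204
  seg 3: a=-2 b=631/510 c=-267/340 d=89/1020
S(15/2) = -4397/2720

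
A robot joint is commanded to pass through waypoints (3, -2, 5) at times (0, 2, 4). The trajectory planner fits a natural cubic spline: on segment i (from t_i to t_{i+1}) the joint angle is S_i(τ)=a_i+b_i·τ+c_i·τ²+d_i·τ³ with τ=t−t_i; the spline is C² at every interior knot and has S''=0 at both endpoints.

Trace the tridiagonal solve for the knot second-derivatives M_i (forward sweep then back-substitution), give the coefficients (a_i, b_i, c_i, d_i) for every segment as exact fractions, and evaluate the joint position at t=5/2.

  seg 0: a=3 b=-4 c=0 d=3/8
  seg 1: a=-2 b=1/2 c=9/4 d=-3/8
S(5/2) = -79/64

Δ: Δ0=-5/2, Δ1=7/2
row 1: diag=8, rhs=36; c'=1/4, d'=9/2
back: M1=9/2
M: M0=0, M1=9/2, M2=0
seg 0: a=3, c=M0/2=0, d=(M1−M0)/(6·2)=3/8, b=Δ0−h0·(2M0+M1)/6=-4
seg 1: a=-2, c=M1/2=9/4, d=(M2−M1)/(6·2)=-3/8, b=Δ1−h1·(2M1+M2)/6=1/2
t_q=5/2 → seg 1, τ=1/2; S=-2+1/2·τ+9/4·τ²+-3/8·τ³=-79/64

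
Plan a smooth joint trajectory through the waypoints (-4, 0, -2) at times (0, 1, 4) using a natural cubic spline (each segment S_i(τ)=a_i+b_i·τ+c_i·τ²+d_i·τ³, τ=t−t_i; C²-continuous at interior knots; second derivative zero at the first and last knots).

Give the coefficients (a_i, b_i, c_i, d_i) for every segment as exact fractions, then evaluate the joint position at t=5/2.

  seg 0: a=-4 b=55/12 c=0 d=-7/12
  seg 1: a=0 b=17/6 c=-7/4 d=7/36
S(5/2) = 31/32

Δ: Δ0=4, Δ1=-2/3
row 1: diag=8, rhs=-28; c'=3/8, d'=-7/2
back: M1=-7/2
M: M0=0, M1=-7/2, M2=0
seg 0: a=-4, c=M0/2=0, d=(M1−M0)/(6·1)=-7/12, b=Δ0−h0·(2M0+M1)/6=55/12
seg 1: a=0, c=M1/2=-7/4, d=(M2−M1)/(6·3)=7/36, b=Δ1−h1·(2M1+M2)/6=17/6
t_q=5/2 → seg 1, τ=3/2; S=0+17/6·τ+-7/4·τ²+7/36·τ³=31/32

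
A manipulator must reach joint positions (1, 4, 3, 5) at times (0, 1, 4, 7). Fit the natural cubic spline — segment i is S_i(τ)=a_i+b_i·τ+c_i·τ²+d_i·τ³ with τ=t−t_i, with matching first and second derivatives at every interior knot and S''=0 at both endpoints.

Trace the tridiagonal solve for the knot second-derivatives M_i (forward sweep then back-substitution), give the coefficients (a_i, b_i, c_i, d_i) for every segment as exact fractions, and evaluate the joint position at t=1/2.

  seg 0: a=1 b=304/87 c=0 d=-43/87
  seg 1: a=4 b=175/87 c=-43/29 d=61/261
  seg 2: a=3 b=-50/87 c=18/29 d=-2/29
S(1/2) = 623/232

Δ: Δ0=3, Δ1=-1/3, Δ2=2/3
row 1: diag=8, rhs=-20; c'=3/8, d'=-5/2
row 2: denom=12−3·3/8=87/8; d'=(6−3·-5/2)/(87/8)=36/29
back: M2=36/29
back: M1=-5/2−3/8·36/29=-86/29
M: M0=0, M1=-86/29, M2=36/29, M3=0
seg 0: a=1, c=M0/2=0, d=(M1−M0)/(6·1)=-43/87, b=Δ0−h0·(2M0+M1)/6=304/87
seg 1: a=4, c=M1/2=-43/29, d=(M2−M1)/(6·3)=61/261, b=Δ1−h1·(2M1+M2)/6=175/87
seg 2: a=3, c=M2/2=18/29, d=(M3−M2)/(6·3)=-2/29, b=Δ2−h2·(2M2+M3)/6=-50/87
t_q=1/2 → seg 0, τ=1/2; S=1+304/87·τ+0·τ²+-43/87·τ³=623/232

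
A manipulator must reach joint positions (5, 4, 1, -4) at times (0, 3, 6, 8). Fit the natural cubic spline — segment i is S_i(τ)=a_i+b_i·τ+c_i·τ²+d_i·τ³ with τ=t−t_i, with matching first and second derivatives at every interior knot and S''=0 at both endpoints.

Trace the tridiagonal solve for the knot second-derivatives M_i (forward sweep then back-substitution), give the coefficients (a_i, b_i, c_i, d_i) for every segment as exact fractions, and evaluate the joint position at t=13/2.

Δ: Δ0=-1/3, Δ1=-1, Δ2=-5/2
row 1: diag=12, rhs=-4; c'=1/4, d'=-1/3
row 2: denom=10−3·1/4=37/4; d'=(-9−3·-1/3)/(37/4)=-32/37
back: M2=-32/37
back: M1=-1/3−1/4·-32/37=-13/111
M: M0=0, M1=-13/111, M2=-32/37, M3=0
seg 0: a=5, c=M0/2=0, d=(M1−M0)/(6·3)=-13/1998, b=Δ0−h0·(2M0+M1)/6=-61/222
seg 1: a=4, c=M1/2=-13/222, d=(M2−M1)/(6·3)=-83/1998, b=Δ1−h1·(2M1+M2)/6=-50/111
seg 2: a=1, c=M2/2=-16/37, d=(M3−M2)/(6·2)=8/111, b=Δ2−h2·(2M2+M3)/6=-427/222
t_q=13/2 → seg 2, τ=1/2; S=1+-427/222·τ+-16/37·τ²+8/111·τ³=-9/148

  seg 0: a=5 b=-61/222 c=0 d=-13/1998
  seg 1: a=4 b=-50/111 c=-13/222 d=-83/1998
  seg 2: a=1 b=-427/222 c=-16/37 d=8/111
S(13/2) = -9/148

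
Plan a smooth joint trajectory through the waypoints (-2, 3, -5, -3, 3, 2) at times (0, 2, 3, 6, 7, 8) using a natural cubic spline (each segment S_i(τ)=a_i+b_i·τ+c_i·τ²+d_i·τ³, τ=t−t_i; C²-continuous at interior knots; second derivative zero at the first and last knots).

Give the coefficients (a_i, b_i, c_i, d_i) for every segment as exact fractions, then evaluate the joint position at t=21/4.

  seg 0: a=-2 b=47531/7446 c=0 d=-7229/7446
  seg 1: a=3 b=-39217/7446 c=-7229/1241 d=23023/7446
  seg 2: a=-5 b=-28448/3723 c=8565/2482 d=-5075/22338
  seg 3: a=-3 b=51599/7446 c=1745/1241 d=-17393/7446
  seg 4: a=3 b=10180/3723 c=-13903/2482 d=13903/7446
S(21/4) = -1161263/158848

Δ: Δ0=5/2, Δ1=-8, Δ2=2/3, Δ3=6, Δ4=-1
row 1: diag=6, rhs=-63; c'=1/6, d'=-21/2
row 2: denom=8−1·1/6=47/6; d'=(52−1·-21/2)/(47/6)=375/47
row 3: denom=8−3·18/47=322/47; d'=(32−3·375/47)/(322/47)=379/322
row 4: denom=4−1·47/322=1241/322; d'=(-42−1·379/322)/(1241/322)=-13903/1241
back: M4=-13903/1241
back: M3=379/322−47/322·-13903/1241=3490/1241
back: M2=375/47−18/47·3490/1241=8565/1241
back: M1=-21/2−1/6·8565/1241=-14458/1241
M: M0=0, M1=-14458/1241, M2=8565/1241, M3=3490/1241, M4=-13903/1241, M5=0
seg 0: a=-2, c=M0/2=0, d=(M1−M0)/(6·2)=-7229/7446, b=Δ0−h0·(2M0+M1)/6=47531/7446
seg 1: a=3, c=M1/2=-7229/1241, d=(M2−M1)/(6·1)=23023/7446, b=Δ1−h1·(2M1+M2)/6=-39217/7446
seg 2: a=-5, c=M2/2=8565/2482, d=(M3−M2)/(6·3)=-5075/22338, b=Δ2−h2·(2M2+M3)/6=-28448/3723
seg 3: a=-3, c=M3/2=1745/1241, d=(M4−M3)/(6·1)=-17393/7446, b=Δ3−h3·(2M3+M4)/6=51599/7446
seg 4: a=3, c=M4/2=-13903/2482, d=(M5−M4)/(6·1)=13903/7446, b=Δ4−h4·(2M4+M5)/6=10180/3723
t_q=21/4 → seg 2, τ=9/4; S=-5+-28448/3723·τ+8565/2482·τ²+-5075/22338·τ³=-1161263/158848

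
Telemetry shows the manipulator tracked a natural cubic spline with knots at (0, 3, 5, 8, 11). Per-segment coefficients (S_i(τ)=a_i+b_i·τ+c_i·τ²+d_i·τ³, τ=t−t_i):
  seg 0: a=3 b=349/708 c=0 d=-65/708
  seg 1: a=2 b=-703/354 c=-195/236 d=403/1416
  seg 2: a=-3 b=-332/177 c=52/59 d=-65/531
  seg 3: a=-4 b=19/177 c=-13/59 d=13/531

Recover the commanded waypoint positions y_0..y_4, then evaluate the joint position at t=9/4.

y_0=3 y_1=2 y_2=-3 y_3=-4 y_4=-5
S(9/4) = 46269/15104

y_0 = S_0(0) = a_0 = 3
y_1 = S_1(0) = a_1 = 2
y_2 = S_2(0) = a_2 = -3
y_3 = S_3(0) = a_3 = -4
y_4 = S_3(3) = -5
t_q=9/4 is in segment 0 (τ=9/4); S_0(τ)=46269/15104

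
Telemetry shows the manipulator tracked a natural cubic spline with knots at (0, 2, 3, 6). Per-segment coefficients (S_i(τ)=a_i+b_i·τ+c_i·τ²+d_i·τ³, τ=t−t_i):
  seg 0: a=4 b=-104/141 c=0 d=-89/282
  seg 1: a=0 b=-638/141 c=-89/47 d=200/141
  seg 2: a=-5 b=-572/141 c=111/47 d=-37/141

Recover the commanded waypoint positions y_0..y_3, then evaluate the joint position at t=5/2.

y_0=4 y_1=0 y_2=-5 y_3=-3
S(5/2) = -481/188

y_0 = S_0(0) = a_0 = 4
y_1 = S_1(0) = a_1 = 0
y_2 = S_2(0) = a_2 = -5
y_3 = S_2(3) = -3
t_q=5/2 is in segment 1 (τ=1/2); S_1(τ)=-481/188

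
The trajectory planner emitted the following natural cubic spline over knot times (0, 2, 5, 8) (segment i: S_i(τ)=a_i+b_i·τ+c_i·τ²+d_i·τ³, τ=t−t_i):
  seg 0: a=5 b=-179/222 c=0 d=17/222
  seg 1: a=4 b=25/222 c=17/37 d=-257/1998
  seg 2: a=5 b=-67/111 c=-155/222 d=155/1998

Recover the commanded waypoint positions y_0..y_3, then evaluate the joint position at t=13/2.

y_0=5 y_1=4 y_2=5 y_3=-1
S(13/2) = 1649/592

y_0 = S_0(0) = a_0 = 5
y_1 = S_1(0) = a_1 = 4
y_2 = S_2(0) = a_2 = 5
y_3 = S_2(3) = -1
t_q=13/2 is in segment 2 (τ=3/2); S_2(τ)=1649/592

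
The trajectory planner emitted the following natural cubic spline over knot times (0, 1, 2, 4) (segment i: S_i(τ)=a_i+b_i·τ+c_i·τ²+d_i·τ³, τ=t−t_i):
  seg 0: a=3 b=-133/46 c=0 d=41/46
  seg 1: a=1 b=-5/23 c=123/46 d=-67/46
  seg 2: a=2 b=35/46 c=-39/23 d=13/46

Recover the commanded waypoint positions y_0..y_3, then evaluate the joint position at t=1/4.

y_0=3 y_1=1 y_2=2 y_3=-1
S(1/4) = 6745/2944

y_0 = S_0(0) = a_0 = 3
y_1 = S_1(0) = a_1 = 1
y_2 = S_2(0) = a_2 = 2
y_3 = S_2(2) = -1
t_q=1/4 is in segment 0 (τ=1/4); S_0(τ)=6745/2944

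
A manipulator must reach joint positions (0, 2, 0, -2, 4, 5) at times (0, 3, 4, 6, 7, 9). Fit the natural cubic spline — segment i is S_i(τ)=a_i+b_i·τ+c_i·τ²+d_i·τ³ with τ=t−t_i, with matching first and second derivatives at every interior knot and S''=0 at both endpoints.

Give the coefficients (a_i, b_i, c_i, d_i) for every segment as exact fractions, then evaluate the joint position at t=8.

Δ: Δ0=2/3, Δ1=-2, Δ2=-1, Δ3=6, Δ4=1/2
row 1: diag=8, rhs=-16; c'=1/8, d'=-2
row 2: denom=6−1·1/8=47/8; d'=(6−1·-2)/(47/8)=64/47
row 3: denom=6−2·16/47=250/47; d'=(42−2·64/47)/(250/47)=923/125
row 4: denom=6−1·47/250=1453/250; d'=(-33−1·923/125)/(1453/250)=-10096/1453
back: M4=-10096/1453
back: M3=923/125−47/250·-10096/1453=12627/1453
back: M2=64/47−16/47·12627/1453=-2320/1453
back: M1=-2−1/8·-2320/1453=-2616/1453
M: M0=0, M1=-2616/1453, M2=-2320/1453, M3=12627/1453, M4=-10096/1453, M5=0
seg 0: a=0, c=M0/2=0, d=(M1−M0)/(6·3)=-436/4359, b=Δ0−h0·(2M0+M1)/6=6830/4359
seg 1: a=2, c=M1/2=-1308/1453, d=(M2−M1)/(6·1)=148/4359, b=Δ1−h1·(2M1+M2)/6=-4942/4359
seg 2: a=0, c=M2/2=-1160/1453, d=(M3−M2)/(6·2)=14947/17436, b=Δ2−h2·(2M2+M3)/6=-12346/4359
seg 3: a=-2, c=M3/2=12627/2906, d=(M4−M3)/(6·1)=-22723/8718, b=Δ3−h3·(2M3+M4)/6=18575/4359
seg 4: a=4, c=M4/2=-5048/1453, d=(M5−M4)/(6·2)=2524/4359, b=Δ4−h4·(2M4+M5)/6=44743/8718
t_q=8 → seg 4, τ=1; S=4+44743/8718·τ+-5048/1453·τ²+2524/4359·τ³=18125/2906

  seg 0: a=0 b=6830/4359 c=0 d=-436/4359
  seg 1: a=2 b=-4942/4359 c=-1308/1453 d=148/4359
  seg 2: a=0 b=-12346/4359 c=-1160/1453 d=14947/17436
  seg 3: a=-2 b=18575/4359 c=12627/2906 d=-22723/8718
  seg 4: a=4 b=44743/8718 c=-5048/1453 d=2524/4359
S(8) = 18125/2906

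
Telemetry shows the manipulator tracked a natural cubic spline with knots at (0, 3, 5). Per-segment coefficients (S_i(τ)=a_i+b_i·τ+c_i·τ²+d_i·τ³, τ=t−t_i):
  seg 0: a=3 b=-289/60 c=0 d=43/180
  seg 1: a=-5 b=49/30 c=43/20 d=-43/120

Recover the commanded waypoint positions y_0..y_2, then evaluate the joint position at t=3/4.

y_0 = S_0(0) = a_0 = 3
y_1 = S_1(0) = a_1 = -5
y_2 = S_1(2) = 4
t_q=3/4 is in segment 0 (τ=3/4); S_0(τ)=-131/256

y_0=3 y_1=-5 y_2=4
S(3/4) = -131/256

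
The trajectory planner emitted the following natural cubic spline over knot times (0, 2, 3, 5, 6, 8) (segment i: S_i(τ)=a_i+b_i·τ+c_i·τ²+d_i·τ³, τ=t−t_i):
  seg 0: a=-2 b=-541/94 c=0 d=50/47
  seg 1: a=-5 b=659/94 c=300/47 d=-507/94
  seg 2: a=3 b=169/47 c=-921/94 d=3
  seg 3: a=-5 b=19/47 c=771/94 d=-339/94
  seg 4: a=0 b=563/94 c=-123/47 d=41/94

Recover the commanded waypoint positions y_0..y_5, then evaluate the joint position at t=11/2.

y_0 = S_0(0) = a_0 = -2
y_1 = S_1(0) = a_1 = -5
y_2 = S_2(0) = a_2 = 3
y_3 = S_3(0) = a_3 = -5
y_4 = S_4(0) = a_4 = 0
y_5 = S_4(2) = 5
t_q=11/2 is in segment 3 (τ=1/2); S_3(τ)=-2405/752

y_0=-2 y_1=-5 y_2=3 y_3=-5 y_4=0 y_5=5
S(11/2) = -2405/752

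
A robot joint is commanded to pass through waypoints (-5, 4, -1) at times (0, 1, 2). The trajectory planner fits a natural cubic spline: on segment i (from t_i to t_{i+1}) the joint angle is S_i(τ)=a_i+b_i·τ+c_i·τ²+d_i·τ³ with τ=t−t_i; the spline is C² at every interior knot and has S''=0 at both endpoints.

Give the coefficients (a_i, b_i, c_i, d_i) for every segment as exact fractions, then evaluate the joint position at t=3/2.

Δ: Δ0=9, Δ1=-5
row 1: diag=4, rhs=-84; c'=1/4, d'=-21
back: M1=-21
M: M0=0, M1=-21, M2=0
seg 0: a=-5, c=M0/2=0, d=(M1−M0)/(6·1)=-7/2, b=Δ0−h0·(2M0+M1)/6=25/2
seg 1: a=4, c=M1/2=-21/2, d=(M2−M1)/(6·1)=7/2, b=Δ1−h1·(2M1+M2)/6=2
t_q=3/2 → seg 1, τ=1/2; S=4+2·τ+-21/2·τ²+7/2·τ³=45/16

  seg 0: a=-5 b=25/2 c=0 d=-7/2
  seg 1: a=4 b=2 c=-21/2 d=7/2
S(3/2) = 45/16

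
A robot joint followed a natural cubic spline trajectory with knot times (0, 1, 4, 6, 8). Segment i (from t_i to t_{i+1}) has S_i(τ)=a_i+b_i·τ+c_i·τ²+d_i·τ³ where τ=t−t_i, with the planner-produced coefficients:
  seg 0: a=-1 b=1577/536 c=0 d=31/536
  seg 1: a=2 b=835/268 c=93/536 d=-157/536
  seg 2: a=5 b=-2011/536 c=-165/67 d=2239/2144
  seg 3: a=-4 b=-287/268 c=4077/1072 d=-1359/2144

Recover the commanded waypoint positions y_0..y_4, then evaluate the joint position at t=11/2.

y_0=-1 y_1=2 y_2=5 y_3=-4 y_4=4
S(11/2) = -45355/17152

y_0 = S_0(0) = a_0 = -1
y_1 = S_1(0) = a_1 = 2
y_2 = S_2(0) = a_2 = 5
y_3 = S_3(0) = a_3 = -4
y_4 = S_3(2) = 4
t_q=11/2 is in segment 2 (τ=3/2); S_2(τ)=-45355/17152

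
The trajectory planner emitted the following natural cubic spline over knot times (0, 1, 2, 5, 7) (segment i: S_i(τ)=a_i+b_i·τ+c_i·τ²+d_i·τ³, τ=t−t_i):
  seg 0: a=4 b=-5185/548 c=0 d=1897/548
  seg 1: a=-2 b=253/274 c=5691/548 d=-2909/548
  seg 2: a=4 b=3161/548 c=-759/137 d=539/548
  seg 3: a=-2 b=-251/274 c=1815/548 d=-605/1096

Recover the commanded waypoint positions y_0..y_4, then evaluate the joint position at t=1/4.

y_0=4 y_1=-2 y_2=4 y_3=-2 y_4=5
S(1/4) = 59225/35072

y_0 = S_0(0) = a_0 = 4
y_1 = S_1(0) = a_1 = -2
y_2 = S_2(0) = a_2 = 4
y_3 = S_3(0) = a_3 = -2
y_4 = S_3(2) = 5
t_q=1/4 is in segment 0 (τ=1/4); S_0(τ)=59225/35072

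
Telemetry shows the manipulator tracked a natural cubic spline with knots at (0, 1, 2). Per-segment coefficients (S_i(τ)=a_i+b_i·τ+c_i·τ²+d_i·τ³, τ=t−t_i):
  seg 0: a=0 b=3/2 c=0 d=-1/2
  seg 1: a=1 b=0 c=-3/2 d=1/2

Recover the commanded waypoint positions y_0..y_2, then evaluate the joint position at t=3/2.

y_0 = S_0(0) = a_0 = 0
y_1 = S_1(0) = a_1 = 1
y_2 = S_1(1) = 0
t_q=3/2 is in segment 1 (τ=1/2); S_1(τ)=11/16

y_0=0 y_1=1 y_2=0
S(3/2) = 11/16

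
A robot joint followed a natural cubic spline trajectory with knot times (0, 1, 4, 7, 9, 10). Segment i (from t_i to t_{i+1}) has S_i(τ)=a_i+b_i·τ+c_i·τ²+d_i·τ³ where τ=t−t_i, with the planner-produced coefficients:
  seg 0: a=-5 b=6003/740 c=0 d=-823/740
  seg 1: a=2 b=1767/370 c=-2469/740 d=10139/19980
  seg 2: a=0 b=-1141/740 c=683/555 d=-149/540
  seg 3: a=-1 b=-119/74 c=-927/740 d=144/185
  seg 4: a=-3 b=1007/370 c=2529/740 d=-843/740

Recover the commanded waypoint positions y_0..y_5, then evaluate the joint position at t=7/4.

y_0=-5 y_1=2 y_2=0 y_3=-1 y_4=-3 y_5=2
S(7/4) = 185607/47360

y_0 = S_0(0) = a_0 = -5
y_1 = S_1(0) = a_1 = 2
y_2 = S_2(0) = a_2 = 0
y_3 = S_3(0) = a_3 = -1
y_4 = S_4(0) = a_4 = -3
y_5 = S_4(1) = 2
t_q=7/4 is in segment 1 (τ=3/4); S_1(τ)=185607/47360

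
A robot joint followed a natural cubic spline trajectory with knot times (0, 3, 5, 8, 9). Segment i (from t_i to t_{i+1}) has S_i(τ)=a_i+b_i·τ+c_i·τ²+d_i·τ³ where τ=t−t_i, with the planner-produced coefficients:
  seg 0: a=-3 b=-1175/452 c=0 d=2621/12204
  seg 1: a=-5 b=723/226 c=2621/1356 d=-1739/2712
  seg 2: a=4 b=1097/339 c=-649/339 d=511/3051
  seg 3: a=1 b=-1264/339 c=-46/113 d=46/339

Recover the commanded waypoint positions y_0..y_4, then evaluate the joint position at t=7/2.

y_0=-3 y_1=-5 y_2=4 y_3=1 y_4=-3
S(7/2) = -21677/7232

y_0 = S_0(0) = a_0 = -3
y_1 = S_1(0) = a_1 = -5
y_2 = S_2(0) = a_2 = 4
y_3 = S_3(0) = a_3 = 1
y_4 = S_3(1) = -3
t_q=7/2 is in segment 1 (τ=1/2); S_1(τ)=-21677/7232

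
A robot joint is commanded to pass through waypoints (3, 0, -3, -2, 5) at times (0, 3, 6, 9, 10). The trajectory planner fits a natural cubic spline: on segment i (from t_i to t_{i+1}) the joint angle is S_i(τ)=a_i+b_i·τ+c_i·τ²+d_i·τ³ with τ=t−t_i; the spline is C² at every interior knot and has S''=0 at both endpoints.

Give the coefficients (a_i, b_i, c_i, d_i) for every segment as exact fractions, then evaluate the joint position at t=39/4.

Δ: Δ0=-1, Δ1=-1, Δ2=1/3, Δ3=7
row 1: diag=12, rhs=0; c'=1/4, d'=0
row 2: denom=12−3·1/4=45/4; d'=(8−3·0)/(45/4)=32/45
row 3: denom=8−3·4/15=36/5; d'=(40−3·32/45)/(36/5)=142/27
back: M3=142/27
back: M2=32/45−4/15·142/27=-56/81
back: M1=0−1/4·-56/81=14/81
M: M0=0, M1=14/81, M2=-56/81, M3=142/27, M4=0
seg 0: a=3, c=M0/2=0, d=(M1−M0)/(6·3)=7/729, b=Δ0−h0·(2M0+M1)/6=-88/81
seg 1: a=0, c=M1/2=7/81, d=(M2−M1)/(6·3)=-35/729, b=Δ1−h1·(2M1+M2)/6=-67/81
seg 2: a=-3, c=M2/2=-28/81, d=(M3−M2)/(6·3)=241/729, b=Δ2−h2·(2M2+M3)/6=-130/81
seg 3: a=-2, c=M3/2=71/27, d=(M4−M3)/(6·1)=-71/81, b=Δ3−h3·(2M3+M4)/6=425/81
t_q=39/4 → seg 3, τ=3/4; S=-2+425/81·τ+71/27·τ²+-71/81·τ³=5261/1728

  seg 0: a=3 b=-88/81 c=0 d=7/729
  seg 1: a=0 b=-67/81 c=7/81 d=-35/729
  seg 2: a=-3 b=-130/81 c=-28/81 d=241/729
  seg 3: a=-2 b=425/81 c=71/27 d=-71/81
S(39/4) = 5261/1728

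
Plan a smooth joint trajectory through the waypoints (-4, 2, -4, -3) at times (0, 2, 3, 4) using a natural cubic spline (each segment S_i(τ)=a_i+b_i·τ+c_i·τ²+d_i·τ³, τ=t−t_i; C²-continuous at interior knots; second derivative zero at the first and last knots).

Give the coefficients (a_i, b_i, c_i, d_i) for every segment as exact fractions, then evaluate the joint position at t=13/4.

Δ: Δ0=3, Δ1=-6, Δ2=1
row 1: diag=6, rhs=-54; c'=1/6, d'=-9
row 2: denom=4−1·1/6=23/6; d'=(42−1·-9)/(23/6)=306/23
back: M2=306/23
back: M1=-9−1/6·306/23=-258/23
M: M0=0, M1=-258/23, M2=306/23, M3=0
seg 0: a=-4, c=M0/2=0, d=(M1−M0)/(6·2)=-43/46, b=Δ0−h0·(2M0+M1)/6=155/23
seg 1: a=2, c=M1/2=-129/23, d=(M2−M1)/(6·1)=94/23, b=Δ1−h1·(2M1+M2)/6=-103/23
seg 2: a=-4, c=M2/2=153/23, d=(M3−M2)/(6·1)=-51/23, b=Δ2−h2·(2M2+M3)/6=-79/23
t_q=13/4 → seg 2, τ=1/4; S=-4+-79/23·τ+153/23·τ²+-51/23·τ³=-6591/1472

  seg 0: a=-4 b=155/23 c=0 d=-43/46
  seg 1: a=2 b=-103/23 c=-129/23 d=94/23
  seg 2: a=-4 b=-79/23 c=153/23 d=-51/23
S(13/4) = -6591/1472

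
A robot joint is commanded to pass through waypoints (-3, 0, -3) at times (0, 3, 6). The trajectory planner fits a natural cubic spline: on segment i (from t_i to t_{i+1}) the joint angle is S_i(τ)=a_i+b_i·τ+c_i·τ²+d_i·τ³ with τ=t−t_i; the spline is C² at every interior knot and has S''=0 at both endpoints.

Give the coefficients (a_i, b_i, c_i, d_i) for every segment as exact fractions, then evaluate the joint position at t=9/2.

Δ: Δ0=1, Δ1=-1
row 1: diag=12, rhs=-12; c'=1/4, d'=-1
back: M1=-1
M: M0=0, M1=-1, M2=0
seg 0: a=-3, c=M0/2=0, d=(M1−M0)/(6·3)=-1/18, b=Δ0−h0·(2M0+M1)/6=3/2
seg 1: a=0, c=M1/2=-1/2, d=(M2−M1)/(6·3)=1/18, b=Δ1−h1·(2M1+M2)/6=0
t_q=9/2 → seg 1, τ=3/2; S=0+0·τ+-1/2·τ²+1/18·τ³=-15/16

  seg 0: a=-3 b=3/2 c=0 d=-1/18
  seg 1: a=0 b=0 c=-1/2 d=1/18
S(9/2) = -15/16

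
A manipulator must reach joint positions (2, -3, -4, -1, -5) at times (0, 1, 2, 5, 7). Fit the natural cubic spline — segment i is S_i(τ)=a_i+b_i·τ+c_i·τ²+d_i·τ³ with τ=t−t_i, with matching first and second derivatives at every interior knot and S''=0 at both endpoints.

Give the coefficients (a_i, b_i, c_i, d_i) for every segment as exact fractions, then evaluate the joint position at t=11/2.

Δ: Δ0=-5, Δ1=-1, Δ2=1, Δ3=-2
row 1: diag=4, rhs=24; c'=1/4, d'=6
row 2: denom=8−1·1/4=31/4; d'=(12−1·6)/(31/4)=24/31
row 3: denom=10−3·12/31=274/31; d'=(-18−3·24/31)/(274/31)=-315/137
back: M3=-315/137
back: M2=24/31−12/31·-315/137=228/137
back: M1=6−1/4·228/137=765/137
M: M0=0, M1=765/137, M2=228/137, M3=-315/137, M4=0
seg 0: a=2, c=M0/2=0, d=(M1−M0)/(6·1)=255/274, b=Δ0−h0·(2M0+M1)/6=-1625/274
seg 1: a=-3, c=M1/2=765/274, d=(M2−M1)/(6·1)=-179/274, b=Δ1−h1·(2M1+M2)/6=-430/137
seg 2: a=-4, c=M2/2=114/137, d=(M3−M2)/(6·3)=-181/822, b=Δ2−h2·(2M2+M3)/6=133/274
seg 3: a=-1, c=M3/2=-315/274, d=(M4−M3)/(6·2)=105/548, b=Δ3−h3·(2M3+M4)/6=-64/137
t_q=11/2 → seg 3, τ=1/2; S=-1+-64/137·τ+-315/274·τ²+105/548·τ³=-6563/4384

  seg 0: a=2 b=-1625/274 c=0 d=255/274
  seg 1: a=-3 b=-430/137 c=765/274 d=-179/274
  seg 2: a=-4 b=133/274 c=114/137 d=-181/822
  seg 3: a=-1 b=-64/137 c=-315/274 d=105/548
S(11/2) = -6563/4384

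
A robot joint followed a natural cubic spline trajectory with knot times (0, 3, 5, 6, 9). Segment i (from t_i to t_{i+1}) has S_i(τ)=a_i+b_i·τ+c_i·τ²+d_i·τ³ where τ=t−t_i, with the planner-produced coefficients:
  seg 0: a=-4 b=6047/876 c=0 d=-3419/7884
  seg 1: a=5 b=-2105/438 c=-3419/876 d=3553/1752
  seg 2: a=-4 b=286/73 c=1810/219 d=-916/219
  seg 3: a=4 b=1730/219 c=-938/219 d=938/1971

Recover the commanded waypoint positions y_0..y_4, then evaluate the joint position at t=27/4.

y_0=-4 y_1=5 y_2=-4 y_3=4 y_4=2
S(27/4) = 18025/2336

y_0 = S_0(0) = a_0 = -4
y_1 = S_1(0) = a_1 = 5
y_2 = S_2(0) = a_2 = -4
y_3 = S_3(0) = a_3 = 4
y_4 = S_3(3) = 2
t_q=27/4 is in segment 3 (τ=3/4); S_3(τ)=18025/2336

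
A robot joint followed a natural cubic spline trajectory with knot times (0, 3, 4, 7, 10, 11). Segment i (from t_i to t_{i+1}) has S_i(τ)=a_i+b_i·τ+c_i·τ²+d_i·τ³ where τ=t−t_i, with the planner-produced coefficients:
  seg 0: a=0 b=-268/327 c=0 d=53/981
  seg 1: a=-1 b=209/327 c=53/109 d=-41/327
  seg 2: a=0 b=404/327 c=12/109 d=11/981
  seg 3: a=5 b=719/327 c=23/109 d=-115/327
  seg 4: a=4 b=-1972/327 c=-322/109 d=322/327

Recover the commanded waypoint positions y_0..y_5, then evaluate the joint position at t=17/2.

y_0=0 y_1=-1 y_2=0 y_3=5 y_4=4 y_5=-4
S(17/2) = 6615/872

y_0 = S_0(0) = a_0 = 0
y_1 = S_1(0) = a_1 = -1
y_2 = S_2(0) = a_2 = 0
y_3 = S_3(0) = a_3 = 5
y_4 = S_4(0) = a_4 = 4
y_5 = S_4(1) = -4
t_q=17/2 is in segment 3 (τ=3/2); S_3(τ)=6615/872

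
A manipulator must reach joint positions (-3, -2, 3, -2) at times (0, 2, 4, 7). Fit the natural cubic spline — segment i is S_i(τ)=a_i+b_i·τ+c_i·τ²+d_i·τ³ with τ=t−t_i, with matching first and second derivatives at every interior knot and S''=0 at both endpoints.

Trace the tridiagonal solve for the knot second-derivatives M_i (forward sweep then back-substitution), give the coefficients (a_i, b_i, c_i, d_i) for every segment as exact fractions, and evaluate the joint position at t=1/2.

  seg 0: a=-3 b=-14/57 c=0 d=85/456
  seg 1: a=-2 b=227/114 c=85/76 d=-197/456
  seg 2: a=3 b=73/57 c=-28/19 d=28/171
S(1/2) = -3769/1216

Δ: Δ0=1/2, Δ1=5/2, Δ2=-5/3
row 1: diag=8, rhs=12; c'=1/4, d'=3/2
row 2: denom=10−2·1/4=19/2; d'=(-25−2·3/2)/(19/2)=-56/19
back: M2=-56/19
back: M1=3/2−1/4·-56/19=85/38
M: M0=0, M1=85/38, M2=-56/19, M3=0
seg 0: a=-3, c=M0/2=0, d=(M1−M0)/(6·2)=85/456, b=Δ0−h0·(2M0+M1)/6=-14/57
seg 1: a=-2, c=M1/2=85/76, d=(M2−M1)/(6·2)=-197/456, b=Δ1−h1·(2M1+M2)/6=227/114
seg 2: a=3, c=M2/2=-28/19, d=(M3−M2)/(6·3)=28/171, b=Δ2−h2·(2M2+M3)/6=73/57
t_q=1/2 → seg 0, τ=1/2; S=-3+-14/57·τ+0·τ²+85/456·τ³=-3769/1216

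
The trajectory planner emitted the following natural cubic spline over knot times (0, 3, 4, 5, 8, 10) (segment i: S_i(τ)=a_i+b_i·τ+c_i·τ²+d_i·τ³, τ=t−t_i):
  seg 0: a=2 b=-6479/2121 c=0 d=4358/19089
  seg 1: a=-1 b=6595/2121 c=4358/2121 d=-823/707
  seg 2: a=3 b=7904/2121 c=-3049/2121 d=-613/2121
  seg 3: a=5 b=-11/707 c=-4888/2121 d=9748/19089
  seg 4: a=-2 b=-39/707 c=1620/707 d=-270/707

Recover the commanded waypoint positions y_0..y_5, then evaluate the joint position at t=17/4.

y_0=2 y_1=-1 y_2=3 y_3=5 y_4=-2 y_5=4
S(17/4) = 173629/45248

y_0 = S_0(0) = a_0 = 2
y_1 = S_1(0) = a_1 = -1
y_2 = S_2(0) = a_2 = 3
y_3 = S_3(0) = a_3 = 5
y_4 = S_4(0) = a_4 = -2
y_5 = S_4(2) = 4
t_q=17/4 is in segment 2 (τ=1/4); S_2(τ)=173629/45248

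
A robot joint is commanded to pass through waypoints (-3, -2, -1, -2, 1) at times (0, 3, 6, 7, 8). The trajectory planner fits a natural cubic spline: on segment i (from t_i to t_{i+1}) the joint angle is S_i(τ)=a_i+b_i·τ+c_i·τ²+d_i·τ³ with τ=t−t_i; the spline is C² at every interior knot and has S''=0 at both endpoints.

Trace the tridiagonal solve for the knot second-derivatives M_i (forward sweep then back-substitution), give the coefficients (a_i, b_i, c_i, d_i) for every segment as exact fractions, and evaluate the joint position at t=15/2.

  seg 0: a=-3 b=1/12 c=0 d=1/36
  seg 1: a=-2 b=5/6 c=1/4 d=-5/36
  seg 2: a=-1 b=-17/12 c=-1 d=17/12
  seg 3: a=-2 b=5/6 c=13/4 d=-13/12
S(15/2) = -29/32

Δ: Δ0=1/3, Δ1=1/3, Δ2=-1, Δ3=3
row 1: diag=12, rhs=0; c'=1/4, d'=0
row 2: denom=8−3·1/4=29/4; d'=(-8−3·0)/(29/4)=-32/29
row 3: denom=4−1·4/29=112/29; d'=(24−1·-32/29)/(112/29)=13/2
back: M3=13/2
back: M2=-32/29−4/29·13/2=-2
back: M1=0−1/4·-2=1/2
M: M0=0, M1=1/2, M2=-2, M3=13/2, M4=0
seg 0: a=-3, c=M0/2=0, d=(M1−M0)/(6·3)=1/36, b=Δ0−h0·(2M0+M1)/6=1/12
seg 1: a=-2, c=M1/2=1/4, d=(M2−M1)/(6·3)=-5/36, b=Δ1−h1·(2M1+M2)/6=5/6
seg 2: a=-1, c=M2/2=-1, d=(M3−M2)/(6·1)=17/12, b=Δ2−h2·(2M2+M3)/6=-17/12
seg 3: a=-2, c=M3/2=13/4, d=(M4−M3)/(6·1)=-13/12, b=Δ3−h3·(2M3+M4)/6=5/6
t_q=15/2 → seg 3, τ=1/2; S=-2+5/6·τ+13/4·τ²+-13/12·τ³=-29/32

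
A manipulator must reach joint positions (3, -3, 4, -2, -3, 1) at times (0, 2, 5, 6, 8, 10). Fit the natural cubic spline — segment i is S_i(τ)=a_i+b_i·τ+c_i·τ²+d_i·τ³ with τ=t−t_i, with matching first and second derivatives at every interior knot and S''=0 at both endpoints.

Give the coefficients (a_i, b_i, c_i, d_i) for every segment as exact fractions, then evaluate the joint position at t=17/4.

  seg 0: a=3 b=-22853/4566 c=0 d=9155/18264
  seg 1: a=-3 b=2306/2283 c=9155/3044 d=-23437/27396
  seg 2: a=4 b=-36919/9132 c=-7141/1522 d=24973/9132
  seg 3: a=-2 b=-11923/2283 c=10691/3044 d=-5255/9132
  seg 4: a=-3 b=4385/2283 c=181/3044 d=-181/18264
S(17/4) = 926127/194816

Δ: Δ0=-3, Δ1=7/3, Δ2=-6, Δ3=-1/2, Δ4=2
row 1: diag=10, rhs=32; c'=3/10, d'=16/5
row 2: denom=8−3·3/10=71/10; d'=(-50−3·16/5)/(71/10)=-596/71
row 3: denom=6−1·10/71=416/71; d'=(33−1·-596/71)/(416/71)=2939/416
row 4: denom=8−2·71/208=761/104; d'=(15−2·2939/416)/(761/104)=181/1522
back: M4=181/1522
back: M3=2939/416−71/208·181/1522=10691/1522
back: M2=-596/71−10/71·10691/1522=-7141/761
back: M1=16/5−3/10·-7141/761=9155/1522
M: M0=0, M1=9155/1522, M2=-7141/761, M3=10691/1522, M4=181/1522, M5=0
seg 0: a=3, c=M0/2=0, d=(M1−M0)/(6·2)=9155/18264, b=Δ0−h0·(2M0+M1)/6=-22853/4566
seg 1: a=-3, c=M1/2=9155/3044, d=(M2−M1)/(6·3)=-23437/27396, b=Δ1−h1·(2M1+M2)/6=2306/2283
seg 2: a=4, c=M2/2=-7141/1522, d=(M3−M2)/(6·1)=24973/9132, b=Δ2−h2·(2M2+M3)/6=-36919/9132
seg 3: a=-2, c=M3/2=10691/3044, d=(M4−M3)/(6·2)=-5255/9132, b=Δ3−h3·(2M3+M4)/6=-11923/2283
seg 4: a=-3, c=M4/2=181/3044, d=(M5−M4)/(6·2)=-181/18264, b=Δ4−h4·(2M4+M5)/6=4385/2283
t_q=17/4 → seg 1, τ=9/4; S=-3+2306/2283·τ+9155/3044·τ²+-23437/27396·τ³=926127/194816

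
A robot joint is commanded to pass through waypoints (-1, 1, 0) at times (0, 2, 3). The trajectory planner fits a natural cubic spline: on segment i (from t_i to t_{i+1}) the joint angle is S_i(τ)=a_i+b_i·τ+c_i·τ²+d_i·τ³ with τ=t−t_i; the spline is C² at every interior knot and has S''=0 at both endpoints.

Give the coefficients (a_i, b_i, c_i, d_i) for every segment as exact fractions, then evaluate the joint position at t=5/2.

  seg 0: a=-1 b=5/3 c=0 d=-1/6
  seg 1: a=1 b=-1/3 c=-1 d=1/3
S(5/2) = 5/8

Δ: Δ0=1, Δ1=-1
row 1: diag=6, rhs=-12; c'=1/6, d'=-2
back: M1=-2
M: M0=0, M1=-2, M2=0
seg 0: a=-1, c=M0/2=0, d=(M1−M0)/(6·2)=-1/6, b=Δ0−h0·(2M0+M1)/6=5/3
seg 1: a=1, c=M1/2=-1, d=(M2−M1)/(6·1)=1/3, b=Δ1−h1·(2M1+M2)/6=-1/3
t_q=5/2 → seg 1, τ=1/2; S=1+-1/3·τ+-1·τ²+1/3·τ³=5/8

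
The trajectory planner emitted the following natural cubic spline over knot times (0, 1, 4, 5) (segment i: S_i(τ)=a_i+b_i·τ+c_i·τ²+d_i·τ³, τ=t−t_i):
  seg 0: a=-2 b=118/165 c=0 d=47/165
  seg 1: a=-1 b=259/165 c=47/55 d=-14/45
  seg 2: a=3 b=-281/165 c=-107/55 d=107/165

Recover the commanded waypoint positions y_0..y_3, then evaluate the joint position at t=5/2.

y_0=-2 y_1=-1 y_2=3 y_3=0
S(5/2) = 49/22

y_0 = S_0(0) = a_0 = -2
y_1 = S_1(0) = a_1 = -1
y_2 = S_2(0) = a_2 = 3
y_3 = S_2(1) = 0
t_q=5/2 is in segment 1 (τ=3/2); S_1(τ)=49/22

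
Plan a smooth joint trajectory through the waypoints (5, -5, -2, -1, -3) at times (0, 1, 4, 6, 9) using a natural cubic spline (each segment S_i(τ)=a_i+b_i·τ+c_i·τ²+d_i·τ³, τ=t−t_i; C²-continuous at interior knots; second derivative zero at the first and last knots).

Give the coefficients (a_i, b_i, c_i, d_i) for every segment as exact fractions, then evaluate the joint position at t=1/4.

Δ: Δ0=-10, Δ1=1, Δ2=1/2, Δ3=-2/3
row 1: diag=8, rhs=66; c'=3/8, d'=33/4
row 2: denom=10−3·3/8=71/8; d'=(-3−3·33/4)/(71/8)=-222/71
row 3: denom=10−2·16/71=678/71; d'=(-7−2·-222/71)/(678/71)=-53/678
back: M3=-53/678
back: M2=-222/71−16/71·-53/678=-1054/339
back: M1=33/4−3/8·-1054/339=1064/113
M: M0=0, M1=1064/113, M2=-1054/339, M3=-53/678, M4=0
seg 0: a=5, c=M0/2=0, d=(M1−M0)/(6·1)=532/339, b=Δ0−h0·(2M0+M1)/6=-3922/339
seg 1: a=-5, c=M1/2=532/113, d=(M2−M1)/(6·3)=-2123/3051, b=Δ1−h1·(2M1+M2)/6=-2326/339
seg 2: a=-2, c=M2/2=-527/339, d=(M3−M2)/(6·2)=685/2712, b=Δ2−h2·(2M2+M3)/6=881/339
seg 3: a=-1, c=M3/2=-53/1356, d=(M4−M3)/(6·3)=53/12204, b=Δ3−h3·(2M3+M4)/6=-133/226
t_q=1/4 → seg 0, τ=1/4; S=5+-3922/339·τ+0·τ²+532/339·τ³=3855/1808

  seg 0: a=5 b=-3922/339 c=0 d=532/339
  seg 1: a=-5 b=-2326/339 c=532/113 d=-2123/3051
  seg 2: a=-2 b=881/339 c=-527/339 d=685/2712
  seg 3: a=-1 b=-133/226 c=-53/1356 d=53/12204
S(1/4) = 3855/1808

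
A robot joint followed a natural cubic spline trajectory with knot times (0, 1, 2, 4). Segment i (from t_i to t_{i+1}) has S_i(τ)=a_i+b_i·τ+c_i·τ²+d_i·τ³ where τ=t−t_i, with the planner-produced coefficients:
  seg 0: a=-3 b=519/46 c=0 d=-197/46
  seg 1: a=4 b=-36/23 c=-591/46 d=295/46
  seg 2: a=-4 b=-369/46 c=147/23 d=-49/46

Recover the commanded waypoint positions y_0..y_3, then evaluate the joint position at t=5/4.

y_0=-3 y_1=4 y_2=-4 y_3=-3
S(5/4) = 8555/2944

y_0 = S_0(0) = a_0 = -3
y_1 = S_1(0) = a_1 = 4
y_2 = S_2(0) = a_2 = -4
y_3 = S_2(2) = -3
t_q=5/4 is in segment 1 (τ=1/4); S_1(τ)=8555/2944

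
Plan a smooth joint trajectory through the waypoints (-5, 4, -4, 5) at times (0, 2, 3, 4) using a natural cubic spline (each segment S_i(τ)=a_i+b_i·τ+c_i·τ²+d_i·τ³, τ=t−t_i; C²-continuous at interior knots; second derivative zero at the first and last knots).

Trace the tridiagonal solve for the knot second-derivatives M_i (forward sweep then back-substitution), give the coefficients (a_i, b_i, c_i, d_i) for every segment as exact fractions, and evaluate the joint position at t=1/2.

Δ: Δ0=9/2, Δ1=-8, Δ2=9
row 1: diag=6, rhs=-75; c'=1/6, d'=-25/2
row 2: denom=4−1·1/6=23/6; d'=(102−1·-25/2)/(23/6)=687/23
back: M2=687/23
back: M1=-25/2−1/6·687/23=-402/23
M: M0=0, M1=-402/23, M2=687/23, M3=0
seg 0: a=-5, c=M0/2=0, d=(M1−M0)/(6·2)=-67/46, b=Δ0−h0·(2M0+M1)/6=475/46
seg 1: a=4, c=M1/2=-201/23, d=(M2−M1)/(6·1)=363/46, b=Δ1−h1·(2M1+M2)/6=-329/46
seg 2: a=-4, c=M2/2=687/46, d=(M3−M2)/(6·1)=-229/46, b=Δ2−h2·(2M2+M3)/6=-22/23
t_q=1/2 → seg 0, τ=1/2; S=-5+475/46·τ+0·τ²+-67/46·τ³=-7/368

  seg 0: a=-5 b=475/46 c=0 d=-67/46
  seg 1: a=4 b=-329/46 c=-201/23 d=363/46
  seg 2: a=-4 b=-22/23 c=687/46 d=-229/46
S(1/2) = -7/368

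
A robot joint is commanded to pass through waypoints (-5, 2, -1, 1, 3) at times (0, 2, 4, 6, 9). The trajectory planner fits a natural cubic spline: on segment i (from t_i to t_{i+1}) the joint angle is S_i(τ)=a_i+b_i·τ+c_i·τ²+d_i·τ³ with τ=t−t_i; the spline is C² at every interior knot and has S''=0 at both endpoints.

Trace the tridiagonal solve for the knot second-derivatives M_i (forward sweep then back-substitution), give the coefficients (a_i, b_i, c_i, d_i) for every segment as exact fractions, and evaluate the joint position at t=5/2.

  seg 0: a=-5 b=1069/213 c=0 d=-647/1704
  seg 1: a=2 b=197/426 c=-647/284 d=1105/1704
  seg 2: a=-1 b=-185/213 c=229/142 d=-289/852
  seg 3: a=1 b=322/213 c=-30/71 d=10/213
S(5/2) = 7919/4544

Δ: Δ0=7/2, Δ1=-3/2, Δ2=1, Δ3=2/3
row 1: diag=8, rhs=-30; c'=1/4, d'=-15/4
row 2: denom=8−2·1/4=15/2; d'=(15−2·-15/4)/(15/2)=3
row 3: denom=10−2·4/15=142/15; d'=(-2−2·3)/(142/15)=-60/71
back: M3=-60/71
back: M2=3−4/15·-60/71=229/71
back: M1=-15/4−1/4·229/71=-647/142
M: M0=0, M1=-647/142, M2=229/71, M3=-60/71, M4=0
seg 0: a=-5, c=M0/2=0, d=(M1−M0)/(6·2)=-647/1704, b=Δ0−h0·(2M0+M1)/6=1069/213
seg 1: a=2, c=M1/2=-647/284, d=(M2−M1)/(6·2)=1105/1704, b=Δ1−h1·(2M1+M2)/6=197/426
seg 2: a=-1, c=M2/2=229/142, d=(M3−M2)/(6·2)=-289/852, b=Δ2−h2·(2M2+M3)/6=-185/213
seg 3: a=1, c=M3/2=-30/71, d=(M4−M3)/(6·3)=10/213, b=Δ3−h3·(2M3+M4)/6=322/213
t_q=5/2 → seg 1, τ=1/2; S=2+197/426·τ+-647/284·τ²+1105/1704·τ³=7919/4544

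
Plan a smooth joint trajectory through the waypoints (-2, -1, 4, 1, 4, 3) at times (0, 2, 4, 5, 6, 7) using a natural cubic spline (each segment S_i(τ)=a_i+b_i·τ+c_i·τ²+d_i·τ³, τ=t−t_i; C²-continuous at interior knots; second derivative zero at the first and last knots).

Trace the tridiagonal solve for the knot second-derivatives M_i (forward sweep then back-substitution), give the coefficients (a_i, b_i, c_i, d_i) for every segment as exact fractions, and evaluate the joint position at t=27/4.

  seg 0: a=-2 b=-118/157 c=0 d=393/1256
  seg 1: a=-1 b=943/314 c=1179/628 d=-1337/1256
  seg 2: a=4 b=-355/157 c=-708/157 d=592/157
  seg 3: a=1 b=5/157 c=1068/157 d=-602/157
  seg 4: a=4 b=335/157 c=-738/157 d=246/157
S(27/4) = 18173/5024

Δ: Δ0=1/2, Δ1=5/2, Δ2=-3, Δ3=3, Δ4=-1
row 1: diag=8, rhs=12; c'=1/4, d'=3/2
row 2: denom=6−2·1/4=11/2; d'=(-33−2·3/2)/(11/2)=-72/11
row 3: denom=4−1·2/11=42/11; d'=(36−1·-72/11)/(42/11)=78/7
row 4: denom=4−1·11/42=157/42; d'=(-24−1·78/7)/(157/42)=-1476/157
back: M4=-1476/157
back: M3=78/7−11/42·-1476/157=2136/157
back: M2=-72/11−2/11·2136/157=-1416/157
back: M1=3/2−1/4·-1416/157=1179/314
M: M0=0, M1=1179/314, M2=-1416/157, M3=2136/157, M4=-1476/157, M5=0
seg 0: a=-2, c=M0/2=0, d=(M1−M0)/(6·2)=393/1256, b=Δ0−h0·(2M0+M1)/6=-118/157
seg 1: a=-1, c=M1/2=1179/628, d=(M2−M1)/(6·2)=-1337/1256, b=Δ1−h1·(2M1+M2)/6=943/314
seg 2: a=4, c=M2/2=-708/157, d=(M3−M2)/(6·1)=592/157, b=Δ2−h2·(2M2+M3)/6=-355/157
seg 3: a=1, c=M3/2=1068/157, d=(M4−M3)/(6·1)=-602/157, b=Δ3−h3·(2M3+M4)/6=5/157
seg 4: a=4, c=M4/2=-738/157, d=(M5−M4)/(6·1)=246/157, b=Δ4−h4·(2M4+M5)/6=335/157
t_q=27/4 → seg 4, τ=3/4; S=4+335/157·τ+-738/157·τ²+246/157·τ³=18173/5024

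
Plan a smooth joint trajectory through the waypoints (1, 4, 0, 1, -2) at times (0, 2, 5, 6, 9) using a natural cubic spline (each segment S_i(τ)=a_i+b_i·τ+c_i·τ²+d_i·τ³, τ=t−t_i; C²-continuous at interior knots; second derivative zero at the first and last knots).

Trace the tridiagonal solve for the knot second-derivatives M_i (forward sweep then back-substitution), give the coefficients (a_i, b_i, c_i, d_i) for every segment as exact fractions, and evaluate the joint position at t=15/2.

Δ: Δ0=3/2, Δ1=-4/3, Δ2=1, Δ3=-1
row 1: diag=10, rhs=-17; c'=3/10, d'=-17/10
row 2: denom=8−3·3/10=71/10; d'=(14−3·-17/10)/(71/10)=191/71
row 3: denom=8−1·10/71=558/71; d'=(-12−1·191/71)/(558/71)=-1043/558
back: M3=-1043/558
back: M2=191/71−10/71·-1043/558=824/279
back: M1=-17/10−3/10·824/279=-481/186
M: M0=0, M1=-481/186, M2=824/279, M3=-1043/558, M4=0
seg 0: a=1, c=M0/2=0, d=(M1−M0)/(6·2)=-481/2232, b=Δ0−h0·(2M0+M1)/6=659/279
seg 1: a=4, c=M1/2=-481/372, d=(M2−M1)/(6·3)=3091/10044, b=Δ1−h1·(2M1+M2)/6=-125/558
seg 2: a=0, c=M2/2=412/279, d=(M3−M2)/(6·1)=-299/372, b=Δ2−h2·(2M2+M3)/6=365/1116
seg 3: a=1, c=M3/2=-1043/1116, d=(M4−M3)/(6·3)=1043/10044, b=Δ3−h3·(2M3+M4)/6=485/558
t_q=15/2 → seg 3, τ=3/2; S=1+485/558·τ+-1043/1116·τ²+1043/10044·τ³=547/992

  seg 0: a=1 b=659/279 c=0 d=-481/2232
  seg 1: a=4 b=-125/558 c=-481/372 d=3091/10044
  seg 2: a=0 b=365/1116 c=412/279 d=-299/372
  seg 3: a=1 b=485/558 c=-1043/1116 d=1043/10044
S(15/2) = 547/992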